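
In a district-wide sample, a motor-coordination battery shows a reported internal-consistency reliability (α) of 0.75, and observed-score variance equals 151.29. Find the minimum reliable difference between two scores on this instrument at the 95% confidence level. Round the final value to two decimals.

17.05

σ = 151.29^(1/2) = 12.3000
SEM = 12.3000 · √(1 − 0.7500) = 12.3000 · √0.2500 ≈ 12.3000 · 0.5000 ≈ 6.1500
SE_diff = √2 · SEM ≈ 8.6974
Minimum reliable difference = 1.96 · SE_diff ≈ 1.96 · 8.6974 ≈ 17.0469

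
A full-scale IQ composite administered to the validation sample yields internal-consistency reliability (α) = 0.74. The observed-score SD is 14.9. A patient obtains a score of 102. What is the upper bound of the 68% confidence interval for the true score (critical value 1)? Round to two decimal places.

109.60

SEM = 14.9000·√(1 − 0.7400) ≈ 7.5975
1 · SEM ≈ 7.5975
Upper bound: 102 + 7.5975 = 109.5975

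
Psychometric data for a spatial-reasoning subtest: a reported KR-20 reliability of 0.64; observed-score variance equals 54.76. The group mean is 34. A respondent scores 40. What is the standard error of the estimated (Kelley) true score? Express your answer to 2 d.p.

SD = √54.76 = 7.4000
SE_est = 7.4000·√[r(1 − r)] ≈ 3.5520

3.55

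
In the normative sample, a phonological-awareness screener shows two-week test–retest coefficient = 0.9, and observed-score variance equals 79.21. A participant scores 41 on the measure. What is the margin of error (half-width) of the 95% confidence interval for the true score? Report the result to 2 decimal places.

5.52

SD = √79.21 = 8.9000
SEM = 8.9000 × √(1 − 0.9000) = 8.9000 × √0.1000 ≈ 8.9000 × 0.3162 ≈ 2.8144
1.96 × SEM ≈ 5.5163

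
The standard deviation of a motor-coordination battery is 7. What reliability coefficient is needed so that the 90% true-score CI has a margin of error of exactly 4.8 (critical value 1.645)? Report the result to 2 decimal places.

0.83

SEM needed = half-width / z = 4.8/1.645 ≈ 2.918
r = 1 − (2.918/7)² ≈ 1 − 0.174 ≈ 0.826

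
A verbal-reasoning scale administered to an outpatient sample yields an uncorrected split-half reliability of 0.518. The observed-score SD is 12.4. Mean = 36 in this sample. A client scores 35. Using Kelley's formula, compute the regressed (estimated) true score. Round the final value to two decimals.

35.32

r_full = 2·0.518 / (1 + 0.518) ≃ 0.6825
T̂ = 0.6825(35) + 0.3175(36) ≃ 35.3175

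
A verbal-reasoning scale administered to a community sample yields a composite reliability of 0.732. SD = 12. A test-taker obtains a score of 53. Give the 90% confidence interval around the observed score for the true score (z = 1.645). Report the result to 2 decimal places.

SEM = 12.000×√(1 − 0.732) ≃ 6.212
1.645 × SEM ≃ 10.219
Interval: (42.781, 63.219)

[42.78, 63.22]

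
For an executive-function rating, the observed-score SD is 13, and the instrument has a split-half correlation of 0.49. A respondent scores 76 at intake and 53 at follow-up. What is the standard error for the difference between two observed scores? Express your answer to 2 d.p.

10.76

Spearman-Brown: r = 2(0.49) / (1 + 0.49) = 0.9800 / 1.4900 ≃ 0.6577
SEM = 13.0000 × √(1 − 0.6577) = 13.0000 × √0.3423 ≃ 13.0000 × 0.5850 ≃ 7.6056
SE_diff = √2 × SEM ≃ 10.7560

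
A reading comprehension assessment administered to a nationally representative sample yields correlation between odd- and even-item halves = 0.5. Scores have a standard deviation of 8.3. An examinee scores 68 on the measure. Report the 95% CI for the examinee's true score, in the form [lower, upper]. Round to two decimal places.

[58.61, 77.39]

r_full = 2·0.5 / (1 + 0.5) ≈ 0.6667
SEM = 8.3000 · √(1 − 0.6667) = 8.3000 · √0.3333 ≈ 8.3000 · 0.5774 ≈ 4.7920
1.96 · SEM ≈ 9.3923
95% CI: 68 ± 9.3923 = [58.6077, 77.3923]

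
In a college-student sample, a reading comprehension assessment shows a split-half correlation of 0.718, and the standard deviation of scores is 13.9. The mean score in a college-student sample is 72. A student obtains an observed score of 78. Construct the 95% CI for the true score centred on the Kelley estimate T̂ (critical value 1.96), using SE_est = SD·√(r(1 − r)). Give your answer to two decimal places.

[66.92, 87.11]

r_full = 2·0.718 / (1 + 0.718) ≃ 0.836
T̂ = r·X + (1 − r)·M = 0.836×78 + 0.164×72 ≃ 65.197 + 11.818 ≃ 77.015
SE_est = 13.900×√(0.836×0.164) ≃ 5.149
CI = 77.015 ± 1.96 × 5.149 → [66.924, 87.106]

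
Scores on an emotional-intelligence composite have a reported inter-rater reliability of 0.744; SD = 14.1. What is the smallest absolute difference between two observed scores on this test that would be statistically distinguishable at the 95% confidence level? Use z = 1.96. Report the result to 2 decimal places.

SEM = 14.1000 · √(1 − 0.7440) = 14.1000 · √0.2560 ≈ 14.1000 · 0.5060 ≈ 7.1341
SE_diff = √2 · SEM ≈ 10.0891
Smallest detectable difference = 1.96·10.0891 ≈ 19.7747

19.77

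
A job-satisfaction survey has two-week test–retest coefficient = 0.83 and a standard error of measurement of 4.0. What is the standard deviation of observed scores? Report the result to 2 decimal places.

9.70

σ = SEM·(1 − r)^(−1/2) ≈ 4.0×2.42536 ≈ 9.70143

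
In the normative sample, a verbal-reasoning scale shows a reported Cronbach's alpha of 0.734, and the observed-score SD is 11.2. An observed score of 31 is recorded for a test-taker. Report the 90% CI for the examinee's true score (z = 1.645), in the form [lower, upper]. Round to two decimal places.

The standard error of measurement is 11.2000·√(1 − 0.7340) ≈ 11.2000·0.5158 ≈ 5.7764.
Margin = 1.645 · 5.7764 ≈ 9.5022
Interval: (21.4978, 40.5022)

[21.50, 40.50]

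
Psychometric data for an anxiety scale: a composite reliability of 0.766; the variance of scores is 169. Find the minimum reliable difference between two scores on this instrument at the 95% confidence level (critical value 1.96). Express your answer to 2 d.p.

17.43

σ = 169^(1/2) = 13.0000
SEM = 13.0000 · √(1 − 0.7660) = 13.0000 · √0.2340 ≈ 13.0000 · 0.4837 ≈ 6.2886
SE_diff = SEM · √2 ≈ 6.2886 · 1.4142 ≈ 8.8934
Smallest detectable difference = 1.96·8.8934 ≈ 17.4310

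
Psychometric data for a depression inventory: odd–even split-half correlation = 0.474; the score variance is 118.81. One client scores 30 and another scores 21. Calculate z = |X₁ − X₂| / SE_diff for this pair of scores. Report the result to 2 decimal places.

σ = 118.81^(1/2) = 10.90000
Spearman-Brown: r = 2(0.474) / (1 + 0.474) = 0.94800 / 1.47400 ≃ 0.64315
SEM = 10.90000·√(1 − 0.64315) ≃ 6.51134
Standard error of the difference = 6.51134·√2 ≃ 9.20843
z = 9 / 9.20843 ≃ 0.97737

0.98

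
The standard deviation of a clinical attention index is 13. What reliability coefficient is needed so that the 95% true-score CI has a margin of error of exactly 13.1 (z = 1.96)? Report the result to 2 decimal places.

SEM needed = half-width / z = 13.1/1.96 ≈ 6.6837
r = 1 − (6.6837/13)² ≈ 1 − 0.2643 ≈ 0.7357

0.74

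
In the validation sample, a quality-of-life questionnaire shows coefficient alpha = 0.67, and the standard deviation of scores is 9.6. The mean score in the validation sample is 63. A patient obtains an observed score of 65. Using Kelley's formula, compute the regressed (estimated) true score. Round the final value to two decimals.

64.34

T̂ = r·X + (1 − r)·M = 0.6700*65 + 0.3300*63 = 43.5500 + 20.7900 ≈ 64.3400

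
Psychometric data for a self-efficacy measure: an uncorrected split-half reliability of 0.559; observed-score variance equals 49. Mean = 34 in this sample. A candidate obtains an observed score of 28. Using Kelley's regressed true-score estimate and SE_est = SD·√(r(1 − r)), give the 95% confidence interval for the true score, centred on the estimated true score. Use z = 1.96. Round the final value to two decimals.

[23.52, 35.88]

SD = √49 ≈ 7.0000
Spearman-Brown: r = 2(0.559) / (1 + 0.559) = 1.1180 / 1.5590 ≈ 0.7171
Estimated true score = 0.7171×28 + (1 − 0.7171)×34 ≈ 29.6972
SE_est = SD × √(r(1 − r)) = 7.0000 × √0.2029 ≈ 7.0000 × 0.4504 ≈ 3.1528
95% CI: 29.6972 ± 6.1794 ≈ (23.5178, 35.8767)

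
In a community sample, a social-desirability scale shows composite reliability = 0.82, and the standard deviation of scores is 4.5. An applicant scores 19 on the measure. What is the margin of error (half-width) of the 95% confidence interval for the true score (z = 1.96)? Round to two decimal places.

SEM = 4.50000*√(1 − 0.82000) ≈ 1.90919
Half-width = 1.96*1.90919 ≈ 3.74201

3.74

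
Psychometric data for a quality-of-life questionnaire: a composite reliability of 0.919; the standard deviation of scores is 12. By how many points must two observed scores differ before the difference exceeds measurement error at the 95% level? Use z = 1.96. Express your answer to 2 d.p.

9.47

SEM = 12.000 * √(1 − 0.919) = 12.000 * √0.081 ≈ 12.000 * 0.285 ≈ 3.415
Standard error of the difference = 3.415·√2 ≈ 4.830
Minimum reliable difference = 1.96 * SE_diff ≈ 1.96 * 4.830 ≈ 9.467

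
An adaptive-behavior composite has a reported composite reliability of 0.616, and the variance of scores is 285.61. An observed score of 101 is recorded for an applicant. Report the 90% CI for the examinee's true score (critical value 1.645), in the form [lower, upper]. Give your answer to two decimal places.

[83.77, 118.23]

σ = 285.61^(1/2) = 16.90000
SEM = 16.90000 · √(1 − 0.61600) = 16.90000 · √0.38400 ≃ 16.90000 · 0.61968 ≃ 10.47255
Half-width = 1.645·10.47255 ≃ 17.22734
CI = 101 ± 17.22734 → [83.77266, 118.22734]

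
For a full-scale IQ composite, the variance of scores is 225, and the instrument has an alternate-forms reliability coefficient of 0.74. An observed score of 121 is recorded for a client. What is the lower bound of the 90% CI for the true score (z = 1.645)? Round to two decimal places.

σ = 225^(1/2) = 15.0000
SEM = 15.0000 · √(1 − 0.7400) = 15.0000 · √0.2600 ≈ 15.0000 · 0.5099 ≈ 7.6485
Margin = 1.645 · 7.6485 ≈ 12.5818
Lower bound: 121 − 12.5818 = 108.4182

108.42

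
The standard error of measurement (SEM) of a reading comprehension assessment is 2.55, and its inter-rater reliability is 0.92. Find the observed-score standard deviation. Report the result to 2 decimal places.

SD = 2.55 / √(1 − 0.92) ≈ 9.016

9.02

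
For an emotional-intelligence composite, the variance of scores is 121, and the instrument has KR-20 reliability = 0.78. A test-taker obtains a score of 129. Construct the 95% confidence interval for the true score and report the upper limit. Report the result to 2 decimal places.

139.11

SD = √121 ≈ 11.000
The standard error of measurement is 11.000·√(1 − 0.780) ≈ 11.000·0.469 ≈ 5.159.
Half-width = 1.96·5.159 ≈ 10.113
Upper bound: 129 + 10.113 = 139.113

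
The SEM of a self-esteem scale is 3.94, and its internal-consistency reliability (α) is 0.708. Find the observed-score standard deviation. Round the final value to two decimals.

7.29

σ = SEM·(1 − r)^(−1/2) ≈ 3.94×1.851 ≈ 7.291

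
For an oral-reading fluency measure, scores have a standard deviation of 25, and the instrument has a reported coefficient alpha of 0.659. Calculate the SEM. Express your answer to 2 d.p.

14.60

The standard error of measurement is 25.00000·√(1 − 0.65900) ≃ 25.00000·0.58395 ≃ 14.59880.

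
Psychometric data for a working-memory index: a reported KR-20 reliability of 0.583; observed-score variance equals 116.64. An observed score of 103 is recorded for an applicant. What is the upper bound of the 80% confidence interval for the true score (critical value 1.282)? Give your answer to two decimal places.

111.94

SD = √116.64 ≃ 10.8000
SEM = 10.8000 · √(1 − 0.5830) = 10.8000 · √0.4170 ≃ 10.8000 · 0.6458 ≃ 6.9742
Margin = 1.282 · 6.9742 ≃ 8.9409
Upper limit = 103 + 8.9409 ≃ 111.9409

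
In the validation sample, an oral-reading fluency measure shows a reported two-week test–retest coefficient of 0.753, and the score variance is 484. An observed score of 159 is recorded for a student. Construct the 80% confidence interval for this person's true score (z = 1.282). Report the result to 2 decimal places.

SD = √484 = 22.000
SEM = 22.000 * √(1 − 0.753) = 22.000 * √0.247 ≈ 22.000 * 0.497 ≈ 10.934
1.282 * SEM ≈ 14.017
Interval: (144.983, 173.017)

[144.98, 173.02]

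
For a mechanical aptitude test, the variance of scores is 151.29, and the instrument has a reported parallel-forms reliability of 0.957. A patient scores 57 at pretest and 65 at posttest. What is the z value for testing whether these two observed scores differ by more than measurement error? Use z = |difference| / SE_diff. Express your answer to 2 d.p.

2.22

SD = √151.29 = 12.300
SEM = 12.300 × √(1 − 0.957) = 12.300 × √0.043 ≈ 12.300 × 0.207 ≈ 2.551
Standard error of the difference = 2.551·√2 ≈ 3.607
z = |57 − 65| / 3.607 = 8 / 3.607 ≈ 2.218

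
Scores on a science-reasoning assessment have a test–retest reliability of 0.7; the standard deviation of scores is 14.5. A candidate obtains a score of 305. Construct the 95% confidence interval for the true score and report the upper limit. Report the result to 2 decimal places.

SEM = 14.500 × √(1 − 0.700) = 14.500 × √0.300 ≃ 14.500 × 0.548 ≃ 7.942
Margin = 1.96 × 7.942 ≃ 15.566
Upper limit = 305 + 15.566 ≃ 320.566

320.57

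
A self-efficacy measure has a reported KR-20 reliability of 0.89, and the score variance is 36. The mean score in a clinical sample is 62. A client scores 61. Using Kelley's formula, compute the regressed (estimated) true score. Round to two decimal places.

61.11

T̂ = 0.8900(61) + 0.1100(62) ≃ 61.1100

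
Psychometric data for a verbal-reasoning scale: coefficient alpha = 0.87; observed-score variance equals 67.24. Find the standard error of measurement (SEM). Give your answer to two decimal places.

2.96

σ = 67.24^(1/2) = 8.20000
SEM = 8.20000×√(1 − 0.87000) ≃ 2.95655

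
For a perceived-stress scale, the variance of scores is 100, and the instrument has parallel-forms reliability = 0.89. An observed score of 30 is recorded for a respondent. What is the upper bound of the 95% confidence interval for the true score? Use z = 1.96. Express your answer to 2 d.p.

36.50

σ = 100^(1/2) = 10.000
SEM = 10.000·√(1 − 0.890) ≃ 3.317
Half-width = 1.96·3.317 ≃ 6.501
Upper bound: 30 + 6.501 = 36.501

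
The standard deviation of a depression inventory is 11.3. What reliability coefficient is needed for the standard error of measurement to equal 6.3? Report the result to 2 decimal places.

0.69

r = 1 − (SEM / SD)² = 1 − (6.300 / 11.3)² ≈ 1 − 0.311 ≈ 0.689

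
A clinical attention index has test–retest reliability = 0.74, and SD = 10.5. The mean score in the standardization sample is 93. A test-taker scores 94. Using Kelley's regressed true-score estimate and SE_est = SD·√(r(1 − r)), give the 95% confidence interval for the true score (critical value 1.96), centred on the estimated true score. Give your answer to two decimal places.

Estimated true score = 0.7400×94 + (1 − 0.7400)×93 ≈ 93.7400
SE_est = SD × √(r(1 − r)) = 10.5000 × √0.1924 ≈ 10.5000 × 0.4386 ≈ 4.6057
CI = 93.7400 ± 1.96 × 4.6057 → [84.7129, 102.7671]

[84.71, 102.77]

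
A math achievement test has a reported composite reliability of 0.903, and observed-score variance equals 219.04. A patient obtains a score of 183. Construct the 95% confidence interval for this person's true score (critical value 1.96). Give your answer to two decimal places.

SD = √219.04 = 14.800
SEM = 14.800 · √(1 − 0.903) = 14.800 · √0.097 ≈ 14.800 · 0.311 ≈ 4.609
Half-width = 1.96·4.609 ≈ 9.034
Interval: (173.966, 192.034)

[173.97, 192.03]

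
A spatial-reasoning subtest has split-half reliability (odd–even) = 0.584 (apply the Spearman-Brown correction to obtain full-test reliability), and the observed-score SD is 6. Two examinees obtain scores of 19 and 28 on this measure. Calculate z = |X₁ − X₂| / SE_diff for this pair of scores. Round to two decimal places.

r_full = 2·0.584 / (1 + 0.584) ≃ 0.73737
SEM = 6.00000 × √(1 − 0.73737) = 6.00000 × √0.26263 ≃ 6.00000 × 0.51247 ≃ 3.07482
SE_diff = √2 × SEM ≃ 4.34846
z = 9 / 4.34846 ≃ 2.06970

2.07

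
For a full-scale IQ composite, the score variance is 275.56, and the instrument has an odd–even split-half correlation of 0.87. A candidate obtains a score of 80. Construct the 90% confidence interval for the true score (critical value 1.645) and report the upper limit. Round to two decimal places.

87.20

σ = 275.56^(1/2) = 16.6000
r_full = 2·0.87 / (1 + 0.87) ≈ 0.9305
SEM = 16.6000*√(1 − 0.9305) ≈ 4.3768
Margin = 1.645 * 4.3768 ≈ 7.1999
Upper limit = 80 + 7.1999 ≈ 87.1999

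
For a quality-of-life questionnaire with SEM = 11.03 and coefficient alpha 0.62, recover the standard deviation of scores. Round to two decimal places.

σ = SEM·(1 − r)^(−1/2) ≈ 11.03×1.622 ≈ 17.893

17.89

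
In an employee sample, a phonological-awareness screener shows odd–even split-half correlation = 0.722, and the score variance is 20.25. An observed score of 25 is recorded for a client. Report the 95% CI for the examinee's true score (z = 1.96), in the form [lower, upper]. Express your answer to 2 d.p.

[21.46, 28.54]

σ = 20.25^(1/2) = 4.50000
Full-length reliability (Spearman-Brown) = 2(0.722)/(1+0.722) ≈ 0.83856
SEM = 4.50000·√(1 − 0.83856) ≈ 1.80808
Half-width = 1.96·1.80808 ≈ 3.54384
95% CI: 25 ± 3.54384 = [21.45616, 28.54384]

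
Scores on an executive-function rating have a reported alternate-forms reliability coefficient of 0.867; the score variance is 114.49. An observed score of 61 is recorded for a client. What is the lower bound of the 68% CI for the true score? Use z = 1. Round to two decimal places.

57.10

SD = √114.49 = 10.7000
SEM = 10.7000×√(1 − 0.8670) ≈ 3.9022
1 × SEM ≈ 3.9022
Lower limit = 61 − 3.9022 ≈ 57.0978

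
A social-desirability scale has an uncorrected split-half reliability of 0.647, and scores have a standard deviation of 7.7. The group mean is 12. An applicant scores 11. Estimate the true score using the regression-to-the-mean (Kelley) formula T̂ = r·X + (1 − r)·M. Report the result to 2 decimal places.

Full-length reliability (Spearman-Brown) = 2(0.647)/(1+0.647) ≈ 0.7857
T̂ = r·X + (1 − r)·M = 0.7857×11 + 0.2143×12 ≈ 8.6424 + 2.5719 ≈ 11.2143

11.21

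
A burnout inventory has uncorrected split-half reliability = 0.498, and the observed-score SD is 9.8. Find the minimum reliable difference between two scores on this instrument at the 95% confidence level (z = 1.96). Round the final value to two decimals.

Spearman-Brown: r = 2(0.498) / (1 + 0.498) = 0.9960 / 1.4980 ≈ 0.6649
SEM = 9.8000 · √(1 − 0.6649) = 9.8000 · √0.3351 ≈ 9.8000 · 0.5789 ≈ 5.6731
SE_diff = √2 · SEM ≈ 8.0230
Smallest detectable difference = 1.96·8.0230 ≈ 15.7251

15.73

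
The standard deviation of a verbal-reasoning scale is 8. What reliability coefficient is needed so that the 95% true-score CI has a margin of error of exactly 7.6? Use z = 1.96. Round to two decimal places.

Required SEM = 7.6 / 1.96 ≃ 3.878
r = 1 − (SEM / SD)² = 1 − (3.878 / 8)² ≃ 1 − 0.235 ≃ 0.765

0.77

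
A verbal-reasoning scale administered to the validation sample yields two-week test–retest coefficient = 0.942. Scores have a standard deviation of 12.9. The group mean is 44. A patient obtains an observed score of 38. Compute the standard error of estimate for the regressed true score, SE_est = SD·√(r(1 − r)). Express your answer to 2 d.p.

3.02

SE_est = 12.900·√[r(1 − r)] ≃ 3.015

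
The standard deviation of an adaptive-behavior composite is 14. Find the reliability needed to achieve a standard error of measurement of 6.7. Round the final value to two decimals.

r = 1 − (SEM / SD)² = 1 − (6.700 / 14)² ≈ 1 − 0.229 ≈ 0.771

0.77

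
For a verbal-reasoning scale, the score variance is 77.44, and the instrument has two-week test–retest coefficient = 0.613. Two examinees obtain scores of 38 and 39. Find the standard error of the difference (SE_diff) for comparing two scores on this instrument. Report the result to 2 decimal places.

SD = √77.44 ≃ 8.80000
The standard error of measurement is 8.80000·√(1 − 0.61300) ≃ 8.80000·0.62209 ≃ 5.47442.
Standard error of the difference = 5.47442·√2 ≃ 7.74200

7.74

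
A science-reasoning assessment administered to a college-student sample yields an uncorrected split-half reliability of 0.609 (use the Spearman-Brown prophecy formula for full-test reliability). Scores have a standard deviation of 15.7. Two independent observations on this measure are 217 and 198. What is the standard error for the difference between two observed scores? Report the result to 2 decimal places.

Spearman-Brown: r = 2(0.609) / (1 + 0.609) = 1.2180 / 1.6090 ≈ 0.7570
SEM = 15.7000 × √(1 − 0.7570) = 15.7000 × √0.2430 ≈ 15.7000 × 0.4930 ≈ 7.7394
SE_diff = SEM × √2 ≈ 7.7394 × 1.4142 ≈ 10.9452

10.95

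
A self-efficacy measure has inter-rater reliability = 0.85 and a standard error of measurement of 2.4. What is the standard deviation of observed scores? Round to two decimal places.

SD = 2.4 / √(1 − 0.85) ≈ 6.197

6.20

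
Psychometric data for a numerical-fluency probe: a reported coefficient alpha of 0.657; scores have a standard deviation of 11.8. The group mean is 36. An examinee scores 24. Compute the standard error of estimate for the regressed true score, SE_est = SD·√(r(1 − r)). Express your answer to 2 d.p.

5.60

SE_est = SD · √(r(1 − r)) = 11.800 · √0.225 ≈ 11.800 · 0.475 ≈ 5.602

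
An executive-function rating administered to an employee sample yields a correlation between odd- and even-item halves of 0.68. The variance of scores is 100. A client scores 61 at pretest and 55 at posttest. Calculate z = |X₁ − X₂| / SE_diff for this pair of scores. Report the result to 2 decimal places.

0.97

SD = √100 = 10.000
r_full = 2·0.68 / (1 + 0.68) ≃ 0.810
SEM = 10.000×√(1 − 0.810) ≃ 4.364
SE_diff = SEM × √2 ≃ 4.364 × 1.414 ≃ 6.172
z = |61 − 55| / 6.172 = 6 / 6.172 ≃ 0.972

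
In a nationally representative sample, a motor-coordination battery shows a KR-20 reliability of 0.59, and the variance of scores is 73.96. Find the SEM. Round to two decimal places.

5.51

σ = 73.96^(1/2) = 8.6000
SEM = 8.6000 · √(1 − 0.5900) = 8.6000 · √0.4100 ≃ 8.6000 · 0.6403 ≃ 5.5067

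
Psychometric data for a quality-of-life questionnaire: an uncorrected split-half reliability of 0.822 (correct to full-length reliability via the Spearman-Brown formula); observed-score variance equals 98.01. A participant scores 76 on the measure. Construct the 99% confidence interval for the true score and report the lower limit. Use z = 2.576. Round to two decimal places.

68.03

σ = 98.01^(1/2) = 9.9000
r_full = 2·0.822 / (1 + 0.822) ≈ 0.9023
SEM = 9.9000 · √(1 − 0.9023) = 9.9000 · √0.0977 ≈ 9.9000 · 0.3126 ≈ 3.0944
2.576 · SEM ≈ 7.9711
Lower bound: 76 − 7.9711 = 68.0289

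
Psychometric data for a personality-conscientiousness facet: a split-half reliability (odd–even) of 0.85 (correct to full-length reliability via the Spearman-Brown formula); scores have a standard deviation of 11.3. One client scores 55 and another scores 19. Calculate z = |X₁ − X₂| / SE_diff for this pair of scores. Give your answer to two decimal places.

Full-length reliability (Spearman-Brown) = 2(0.85)/(1+0.85) ≈ 0.919
SEM = 11.300*√(1 − 0.919) ≈ 3.218
SE_diff = SEM * √2 ≈ 3.218 * 1.414 ≈ 4.550
z = |55 − 19| / 4.550 = 36 / 4.550 ≈ 7.911

7.91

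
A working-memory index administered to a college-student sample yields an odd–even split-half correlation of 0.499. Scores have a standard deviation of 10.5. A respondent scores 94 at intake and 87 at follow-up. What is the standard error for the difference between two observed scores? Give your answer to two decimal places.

8.58

Full-length reliability (Spearman-Brown) = 2(0.499)/(1+0.499) ≈ 0.6658
SEM = 10.5000×√(1 − 0.6658) ≈ 6.0703
Standard error of the difference = 6.0703·√2 ≈ 8.5846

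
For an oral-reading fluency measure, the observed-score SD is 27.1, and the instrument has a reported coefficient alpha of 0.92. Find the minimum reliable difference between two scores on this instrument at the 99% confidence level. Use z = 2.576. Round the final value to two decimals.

27.92

SEM = 27.100×√(1 − 0.920) ≃ 7.665
SE_diff = √2 × SEM ≃ 10.840
Minimum reliable difference = 2.576 × SE_diff ≃ 2.576 × 10.840 ≃ 27.924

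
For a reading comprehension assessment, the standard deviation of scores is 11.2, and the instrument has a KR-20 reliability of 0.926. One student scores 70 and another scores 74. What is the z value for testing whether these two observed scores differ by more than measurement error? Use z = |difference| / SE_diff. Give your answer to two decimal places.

0.93

SEM = 11.20000×√(1 − 0.92600) ≈ 3.04673
SE_diff = √2 × SEM ≈ 4.30873
z = 4 / 4.30873 ≈ 0.92835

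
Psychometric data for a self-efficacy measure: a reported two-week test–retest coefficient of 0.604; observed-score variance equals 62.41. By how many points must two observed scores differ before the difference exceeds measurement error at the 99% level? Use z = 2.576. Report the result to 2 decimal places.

18.11

σ = 62.41^(1/2) = 7.900
The standard error of measurement is 7.900·√(1 − 0.604) ≈ 7.900·0.629 ≈ 4.971.
SE_diff = √2 · SEM ≈ 7.031
Minimum reliable difference = 2.576 · SE_diff ≈ 2.576 · 7.031 ≈ 18.111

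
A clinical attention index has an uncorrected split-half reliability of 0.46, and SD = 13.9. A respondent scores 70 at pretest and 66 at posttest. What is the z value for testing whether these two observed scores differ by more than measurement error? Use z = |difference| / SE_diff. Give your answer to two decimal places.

0.33

r_full = 2·0.46 / (1 + 0.46) ≈ 0.63014
The standard error of measurement is 13.90000·√(1 − 0.63014) ≈ 13.90000·0.60816 ≈ 8.45347.
SE_diff = √2 · SEM ≈ 11.95502
z = 4 / 11.95502 ≈ 0.33459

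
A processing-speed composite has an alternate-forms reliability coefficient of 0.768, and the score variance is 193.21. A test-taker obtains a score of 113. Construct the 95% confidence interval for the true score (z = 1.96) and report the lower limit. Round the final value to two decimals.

SD = √193.21 ≈ 13.900
SEM = 13.900 · √(1 − 0.768) = 13.900 · √0.232 ≈ 13.900 · 0.482 ≈ 6.695
1.96 · SEM ≈ 13.122
Lower limit = 113 − 13.122 ≈ 99.878

99.88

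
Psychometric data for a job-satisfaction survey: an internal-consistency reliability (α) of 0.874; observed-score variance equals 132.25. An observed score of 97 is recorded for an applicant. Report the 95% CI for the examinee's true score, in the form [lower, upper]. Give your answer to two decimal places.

[89.00, 105.00]

σ = 132.25^(1/2) = 11.500
SEM = 11.500 × √(1 − 0.874) = 11.500 × √0.126 ≈ 11.500 × 0.355 ≈ 4.082
Half-width = 1.96×4.082 ≈ 8.001
CI = 97 ± 8.001 → [88.999, 105.001]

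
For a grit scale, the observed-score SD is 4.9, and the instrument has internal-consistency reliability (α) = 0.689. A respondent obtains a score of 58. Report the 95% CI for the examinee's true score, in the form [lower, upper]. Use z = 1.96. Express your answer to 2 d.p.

[52.64, 63.36]

SEM = 4.900*√(1 − 0.689) ≃ 2.733
Margin = 1.96 * 2.733 ≃ 5.356
Interval: (52.644, 63.356)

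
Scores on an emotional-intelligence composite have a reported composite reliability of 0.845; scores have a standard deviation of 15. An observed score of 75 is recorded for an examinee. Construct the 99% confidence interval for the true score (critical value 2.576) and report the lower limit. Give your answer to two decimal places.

59.79

SEM = 15.000·√(1 − 0.845) ≃ 5.906
Half-width = 2.576·5.906 ≃ 15.213
Lower bound: 75 − 15.213 = 59.787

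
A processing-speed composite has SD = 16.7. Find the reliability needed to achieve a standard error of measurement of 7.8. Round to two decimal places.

r = 1 − (SEM / SD)² = 1 − (7.80000 / 16.7)² ≃ 1 − 0.21815 ≃ 0.78185

0.78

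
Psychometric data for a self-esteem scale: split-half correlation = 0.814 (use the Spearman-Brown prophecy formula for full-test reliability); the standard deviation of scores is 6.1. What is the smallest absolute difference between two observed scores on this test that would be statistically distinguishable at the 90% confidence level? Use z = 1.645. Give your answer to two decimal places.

4.54

Full-length reliability (Spearman-Brown) = 2(0.814)/(1+0.814) ≈ 0.8975
SEM = 6.1000 × √(1 − 0.8975) = 6.1000 × √0.1025 ≈ 6.1000 × 0.3202 ≈ 1.9533
Standard error of the difference = 1.9533·√2 ≈ 2.7624
Minimum reliable difference = 1.645 × SE_diff ≈ 1.645 × 2.7624 ≈ 4.5441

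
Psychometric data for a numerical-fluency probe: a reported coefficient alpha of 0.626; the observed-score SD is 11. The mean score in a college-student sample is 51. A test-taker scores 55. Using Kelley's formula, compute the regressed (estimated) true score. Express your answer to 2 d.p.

Estimated true score = 0.626×55 + (1 − 0.626)×51 ≈ 53.504

53.50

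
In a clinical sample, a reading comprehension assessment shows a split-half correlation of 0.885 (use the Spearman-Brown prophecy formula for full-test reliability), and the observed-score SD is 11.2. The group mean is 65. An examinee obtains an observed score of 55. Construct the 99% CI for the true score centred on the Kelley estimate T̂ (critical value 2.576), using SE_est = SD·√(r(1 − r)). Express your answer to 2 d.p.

[48.70, 62.52]

r_full = 2·0.885 / (1 + 0.885) ≈ 0.9390
T̂ = 0.9390(55) + 0.0610(65) ≈ 55.6101
SE_est = SD * √(r(1 − r)) = 11.2000 * √0.0573 ≈ 11.2000 * 0.2393 ≈ 2.6807
99% CI: 55.6101 ± 6.9054 ≈ (48.7047, 62.5155)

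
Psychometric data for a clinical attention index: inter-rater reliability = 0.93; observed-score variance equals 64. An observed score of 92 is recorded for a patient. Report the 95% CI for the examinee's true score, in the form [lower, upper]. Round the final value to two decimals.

[87.85, 96.15]

SD = √64 ≈ 8.00000
SEM = 8.00000 * √(1 − 0.93000) = 8.00000 * √0.07000 ≈ 8.00000 * 0.26458 ≈ 2.11660
1.96 * SEM ≈ 4.14854
95% CI: 92 ± 4.14854 = [87.85146, 96.14854]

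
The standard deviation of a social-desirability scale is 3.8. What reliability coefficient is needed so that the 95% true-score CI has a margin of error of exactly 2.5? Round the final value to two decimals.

0.89

Required SEM = 2.5 / 1.96 ≈ 1.276
Required reliability = 1 − (SEM/SD)² = 1 − 0.113 ≈ 0.887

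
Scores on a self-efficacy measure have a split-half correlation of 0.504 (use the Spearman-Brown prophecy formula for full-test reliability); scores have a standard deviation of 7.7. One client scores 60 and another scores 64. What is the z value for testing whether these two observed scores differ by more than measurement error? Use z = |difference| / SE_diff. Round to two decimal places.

0.64

r_full = 2·0.504 / (1 + 0.504) ≈ 0.670
The standard error of measurement is 7.700×√(1 − 0.670) ≈ 7.700×0.574 ≈ 4.422.
Standard error of the difference = 4.422·√2 ≈ 6.253
z = |60 − 64| / 6.253 = 4 / 6.253 ≈ 0.640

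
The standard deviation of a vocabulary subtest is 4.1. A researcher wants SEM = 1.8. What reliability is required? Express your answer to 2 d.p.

0.81

r = 1 − (SEM / SD)² = 1 − (1.800 / 4.1)² ≈ 1 − 0.193 ≈ 0.807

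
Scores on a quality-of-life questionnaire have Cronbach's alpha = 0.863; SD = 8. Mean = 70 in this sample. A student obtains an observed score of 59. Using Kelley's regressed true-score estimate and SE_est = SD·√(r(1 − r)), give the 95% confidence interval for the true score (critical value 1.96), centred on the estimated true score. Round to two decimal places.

T̂ = 0.8630(59) + 0.1370(70) ≈ 60.5070
SE_est = SD · √(r(1 − r)) = 8.0000 · √0.1182 ≈ 8.0000 · 0.3438 ≈ 2.7508
95% CI: 60.5070 ± 5.3915 ≈ (55.1155, 65.8985)

[55.12, 65.90]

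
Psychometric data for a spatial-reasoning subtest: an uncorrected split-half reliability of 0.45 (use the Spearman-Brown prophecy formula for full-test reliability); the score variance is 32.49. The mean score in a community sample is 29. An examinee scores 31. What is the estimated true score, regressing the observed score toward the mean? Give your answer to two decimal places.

Full-length reliability (Spearman-Brown) = 2(0.45)/(1+0.45) ≈ 0.621
T̂ = r·X + (1 − r)·M = 0.621×31 + 0.379×29 ≈ 19.241 + 11.000 ≈ 30.241

30.24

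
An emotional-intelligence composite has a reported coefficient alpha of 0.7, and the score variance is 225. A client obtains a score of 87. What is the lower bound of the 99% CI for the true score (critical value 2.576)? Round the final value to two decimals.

65.84

σ = 225^(1/2) = 15.0000
The standard error of measurement is 15.0000×√(1 − 0.7000) ≈ 15.0000×0.5477 ≈ 8.2158.
Half-width = 2.576×8.2158 ≈ 21.1640
Lower limit = 87 − 21.1640 ≈ 65.8360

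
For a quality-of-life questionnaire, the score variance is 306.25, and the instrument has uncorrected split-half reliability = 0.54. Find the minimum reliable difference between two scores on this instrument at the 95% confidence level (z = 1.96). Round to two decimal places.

σ = 306.25^(1/2) = 17.50000
Spearman-Brown: r = 2(0.54) / (1 + 0.54) = 1.08000 / 1.54000 ≈ 0.70130
SEM = 17.50000 * √(1 − 0.70130) = 17.50000 * √0.29870 ≈ 17.50000 * 0.54654 ≈ 9.56438
Standard error of the difference = 9.56438·√2 ≈ 13.52607
Minimum reliable difference = 1.96 * SE_diff ≈ 1.96 * 13.52607 ≈ 26.51110

26.51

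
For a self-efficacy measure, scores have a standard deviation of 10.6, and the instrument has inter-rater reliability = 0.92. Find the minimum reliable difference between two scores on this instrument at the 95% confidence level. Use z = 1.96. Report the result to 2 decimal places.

8.31

The standard error of measurement is 10.6000*√(1 − 0.9200) ≈ 10.6000*0.2828 ≈ 2.9981.
Standard error of the difference = 2.9981·√2 ≈ 4.2400
Minimum reliable difference = 1.96 * SE_diff ≈ 1.96 * 4.2400 ≈ 8.3104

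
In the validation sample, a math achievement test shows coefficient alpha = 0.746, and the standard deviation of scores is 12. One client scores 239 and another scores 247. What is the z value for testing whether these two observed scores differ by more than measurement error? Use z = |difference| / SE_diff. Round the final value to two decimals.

SEM = 12.000·√(1 − 0.746) ≈ 6.048
SE_diff = SEM · √2 ≈ 6.048 · 1.414 ≈ 8.553
z = 8 / 8.553 ≈ 0.935

0.94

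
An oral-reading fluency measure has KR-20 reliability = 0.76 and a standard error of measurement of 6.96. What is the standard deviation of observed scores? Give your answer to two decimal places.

14.21

σ = SEM·(1 − r)^(−1/2) ≈ 6.96×2.041 ≈ 14.207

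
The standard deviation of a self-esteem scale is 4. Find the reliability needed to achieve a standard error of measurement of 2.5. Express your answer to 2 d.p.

Required reliability = 1 − (SEM/SD)² = 1 − 0.3906 ≃ 0.6094

0.61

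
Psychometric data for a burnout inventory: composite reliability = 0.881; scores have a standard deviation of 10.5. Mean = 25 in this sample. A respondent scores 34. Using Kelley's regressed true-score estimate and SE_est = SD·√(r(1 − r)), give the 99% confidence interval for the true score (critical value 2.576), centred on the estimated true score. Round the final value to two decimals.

T̂ = 0.8810(34) + 0.1190(25) ≈ 32.9290
SE_est = 10.5000*√(0.8810*0.1190) ≈ 3.3998
CI = 32.9290 ± 2.576 * 3.3998 → [24.1712, 41.6868]

[24.17, 41.69]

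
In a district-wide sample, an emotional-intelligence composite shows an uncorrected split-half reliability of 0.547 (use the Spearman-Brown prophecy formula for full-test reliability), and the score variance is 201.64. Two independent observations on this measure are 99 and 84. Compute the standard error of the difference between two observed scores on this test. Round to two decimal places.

SD = √201.64 = 14.200
Full-length reliability (Spearman-Brown) = 2(0.547)/(1+0.547) ≃ 0.707
SEM = 14.200 * √(1 − 0.707) = 14.200 * √0.293 ≃ 14.200 * 0.541 ≃ 7.684
Standard error of the difference = 7.684·√2 ≃ 10.867

10.87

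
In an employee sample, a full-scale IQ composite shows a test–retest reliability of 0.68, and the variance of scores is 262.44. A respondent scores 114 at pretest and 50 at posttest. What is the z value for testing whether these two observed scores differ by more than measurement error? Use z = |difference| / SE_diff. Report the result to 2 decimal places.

4.94

SD = √262.44 = 16.20000
SEM = 16.20000 × √(1 − 0.68000) = 16.20000 × √0.32000 ≈ 16.20000 × 0.56569 ≈ 9.16410
SE_diff = √2 × SEM ≈ 12.96000
z = |114 − 50| / 12.96000 = 64 / 12.96000 ≈ 4.93827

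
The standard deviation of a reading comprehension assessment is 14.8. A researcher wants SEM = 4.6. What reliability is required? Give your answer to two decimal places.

Required reliability = 1 − (SEM/SD)² = 1 − 0.09660 ≃ 0.90340

0.90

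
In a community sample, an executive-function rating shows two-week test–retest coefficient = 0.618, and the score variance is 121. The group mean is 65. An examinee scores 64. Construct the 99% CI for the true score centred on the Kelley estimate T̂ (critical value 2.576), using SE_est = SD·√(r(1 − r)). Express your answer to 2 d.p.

SD = √121 = 11.0000
T̂ = 0.6180(64) + 0.3820(65) ≈ 64.3820
SE_est = 11.0000·√[r(1 − r)] ≈ 5.3446
CI = 64.3820 ± 2.576 · 5.3446 → [50.6142, 78.1498]

[50.61, 78.15]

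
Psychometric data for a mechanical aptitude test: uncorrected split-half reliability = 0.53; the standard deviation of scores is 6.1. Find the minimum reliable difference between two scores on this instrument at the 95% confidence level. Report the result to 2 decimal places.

r_full = 2·0.53 / (1 + 0.53) ≈ 0.6928
SEM = 6.1000·√(1 − 0.6928) ≈ 3.3809
Standard error of the difference = 3.3809·√2 ≈ 4.7813
Smallest detectable difference = 1.96·4.7813 ≈ 9.3714

9.37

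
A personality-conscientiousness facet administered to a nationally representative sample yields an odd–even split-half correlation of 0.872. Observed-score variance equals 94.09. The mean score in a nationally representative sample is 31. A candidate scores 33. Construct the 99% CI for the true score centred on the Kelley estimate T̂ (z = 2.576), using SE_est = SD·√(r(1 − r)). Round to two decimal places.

SD = √94.09 = 9.700
Spearman-Brown: r = 2(0.872) / (1 + 0.872) = 1.744 / 1.872 ≈ 0.932
Estimated true score = 0.932·33 + (1 − 0.932)·31 ≈ 32.863
SE_est = SD · √(r(1 − r)) = 9.700 · √0.064 ≈ 9.700 · 0.252 ≈ 2.448
CI = 32.863 ± 2.576 · 2.448 → [26.557, 39.170]

[26.56, 39.17]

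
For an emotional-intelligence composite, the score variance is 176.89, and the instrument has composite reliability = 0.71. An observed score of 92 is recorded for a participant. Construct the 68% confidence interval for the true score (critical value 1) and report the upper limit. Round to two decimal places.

99.16

SD = √176.89 = 13.300
SEM = 13.300 × √(1 − 0.710) = 13.300 × √0.290 ≃ 13.300 × 0.539 ≃ 7.162
1 × SEM ≃ 7.162
Upper bound: 92 + 7.162 = 99.162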